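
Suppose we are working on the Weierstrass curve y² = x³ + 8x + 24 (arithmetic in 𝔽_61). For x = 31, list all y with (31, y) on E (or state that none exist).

x³ + 8x + 24 = 30063 ≡ 51 (mod 61).
51 is a non-residue mod 61; no y exists.

none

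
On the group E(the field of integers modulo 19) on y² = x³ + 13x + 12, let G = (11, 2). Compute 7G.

Double-and-add on 7 = (111)₂. Start with G = (11, 2) for the leading 1-bit.
double: tangent at (11, 2): λ = (3·11² + 13)/(2·2) ≡ 15/4. 4⁻¹ ≡ 5 (mod 19), so λ ≡ 15·5 ≡ 18.
  x = λ² - 11 - 11 = 324 - 22 ≡ 17; y = λ·(11 - 17) - 2 ≡ 4. → (17, 4)
add G: (17, 4) + (11, 2). λ = (2 - 4)/(11 - 17) ≡ 17/13 mod 19. 13⁻¹ ≡ 3 (mod 19), so λ ≡ 13.
  x = λ² - 17 - 11 = 169 - 28 ≡ 8; y = λ·(17 - 8) - 4 ≡ 18. → (8, 18)
double: tangent at (8, 18): λ = (3·8² + 13)/(2·18) ≡ 15/17. 17⁻¹ ≡ 9 (mod 19), so λ ≡ 15·9 ≡ 2.
  x = λ² - 8 - 8 = 4 - 16 ≡ 7; y = λ·(8 - 7) - 18 ≡ 3. → (7, 3)
add G: (7, 3) + (11, 2). λ = (2 - 3)/(11 - 7) ≡ 18/4 mod 19. 4⁻¹ ≡ 5 (mod 19), so λ ≡ 14.
  x = λ² - 7 - 11 = 196 - 18 ≡ 7; y = λ·(7 - 7) - 3 ≡ 16. → (7, 16)

(7, 16)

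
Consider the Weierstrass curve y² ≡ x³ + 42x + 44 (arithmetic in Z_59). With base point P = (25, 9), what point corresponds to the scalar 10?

Repeated addition: build up to 10P.
2P: tangent at (25, 9): λ = (3·25² + 42)/(2·9) ≡ 29/18. 18⁻¹ ≡ 23 (mod 59) since 18·23 = 414 ≡ 1, so λ ≡ 29·23 ≡ 18.
  x = λ² - 25 - 25 = 324 - 50 ≡ 38; y = λ·(25 - 38) - 9 ≡ 52. → (38, 52)
3P: (38, 52) + (25, 9). λ = (9 - 52)/(25 - 38) ≡ 16/46 mod 59. 46⁻¹ ≡ 9 (mod 59), so λ ≡ 26.
  x = λ² - 38 - 25 = 676 - 63 ≡ 23; y = λ·(38 - 23) - 52 ≡ 43. → (23, 43)
4P: (23, 43) + (25, 9). λ = (9 - 43)/(25 - 23) ≡ 25/2 mod 59. 2⁻¹ ≡ 30 (mod 59) since 2·30 = 60 ≡ 1, so λ ≡ 42.
  x = λ² - 23 - 25 = 1764 - 48 ≡ 5; y = λ·(23 - 5) - 43 ≡ 5. → (5, 5)
5P: (5, 5) + (25, 9). λ = (9 - 5)/(25 - 5) ≡ 4/20 mod 59. 20⁻¹ ≡ 3 (mod 59) since 20·3 = 60 ≡ 1, so λ ≡ 12.
  x = λ² - 5 - 25 = 144 - 30 ≡ 55; y = λ·(5 - 55) - 5 ≡ 44. → (55, 44)
6P: (55, 44) + (25, 9). λ = (9 - 44)/(25 - 55) ≡ 24/29 mod 59. 29⁻¹ ≡ 57 (mod 59) since 29·57 = 1653 ≡ 1, so λ ≡ 11.
  x = λ² - 55 - 25 = 121 - 80 ≡ 41; y = λ·(55 - 41) - 44 ≡ 51. → (41, 51)
7P: (41, 51) + (25, 9). λ = (9 - 51)/(25 - 41) ≡ 17/43 mod 59. 43⁻¹ ≡ 11 (mod 59), so λ ≡ 10.
  x = λ² - 41 - 25 = 100 - 66 ≡ 34; y = λ·(41 - 34) - 51 ≡ 19. → (34, 19)
8P: (34, 19) + (25, 9). λ = (9 - 19)/(25 - 34) ≡ 49/50 mod 59. 50⁻¹ ≡ 13 (mod 59) since 50·13 = 650 ≡ 1, so λ ≡ 47.
  x = λ² - 34 - 25 = 2209 - 59 ≡ 26; y = λ·(34 - 26) - 19 ≡ 3. → (26, 3)
9P: (26, 3) + (25, 9). λ = (9 - 3)/(25 - 26) ≡ 6/58 mod 59. 58⁻¹ ≡ 58 (mod 59), so λ ≡ 53.
  x = λ² - 26 - 25 = 2809 - 51 ≡ 44; y = λ·(26 - 44) - 3 ≡ 46. → (44, 46)
10P: (44, 46) + (25, 9). λ = (9 - 46)/(25 - 44) ≡ 22/40 mod 59. 40⁻¹ ≡ 31 (mod 59), so λ ≡ 33.
  x = λ² - 44 - 25 = 1089 - 69 ≡ 17; y = λ·(44 - 17) - 46 ≡ 19. → (17, 19)

(17, 19)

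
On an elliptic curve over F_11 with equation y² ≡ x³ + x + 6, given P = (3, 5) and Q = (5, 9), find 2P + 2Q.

(2, 4)

First 2P:
Repeated addition: build up to 2P.
2P: tangent at (3, 5): λ = (3·3² + 1)/(2·5) ≡ 6/10. 10⁻¹ ≡ 10 (mod 11) since 10·10 = 100 ≡ 1, so λ ≡ 6·10 ≡ 5.
  x = λ² - 3 - 3 = 25 - 6 ≡ 8; y = λ·(3 - 8) - 5 ≡ 3. → (8, 3)
2P = (8, 3).
Next 2Q:
Repeated addition: build up to 2Q.
2Q: tangent at (5, 9): λ = (3·5² + 1)/(2·9) ≡ 10/7. 7⁻¹ ≡ 8 (mod 11), so λ ≡ 10·8 ≡ 3.
  x = λ² - 5 - 5 = 9 - 10 ≡ 10; y = λ·(5 - 10) - 9 ≡ 9. → (10, 9)
2Q = (10, 9).
Finally 2P + 2Q:
(8, 3) + (10, 9). λ = (9 - 3)/(10 - 8) ≡ 6/2 mod 11. 2⁻¹ ≡ 6 (mod 11), so λ ≡ 3.
  x = λ² - 8 - 10 = 9 - 18 ≡ 2; y = λ·(8 - 2) - 3 ≡ 4. → (2, 4)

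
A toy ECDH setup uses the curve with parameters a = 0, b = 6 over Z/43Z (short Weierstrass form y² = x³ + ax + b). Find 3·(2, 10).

(35, 28)

Write G = (2, 10).
Repeated addition: build up to 3G.
2G: tangent at (2, 10): λ = (3·2² + 0)/(2·10) ≡ 12/20. 20⁻¹ ≡ 28 (mod 43), so λ ≡ 12·28 ≡ 35.
  x = λ² - 2 - 2 = 1225 - 4 ≡ 17; y = λ·(2 - 17) - 10 ≡ 24. → (17, 24)
3G: (17, 24) + (2, 10). λ = (10 - 24)/(2 - 17) ≡ 29/28 mod 43. 28⁻¹ ≡ 20 (mod 43) since 28·20 = 560 ≡ 1, so λ ≡ 21.
  x = λ² - 17 - 2 = 441 - 19 ≡ 35; y = λ·(17 - 35) - 24 ≡ 28. → (35, 28)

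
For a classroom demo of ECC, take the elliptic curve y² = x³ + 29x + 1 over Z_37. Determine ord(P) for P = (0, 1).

8

2P: tangent at (0, 1): λ = (3·0² + 29)/(2·1) ≡ 29/2. 2⁻¹ ≡ 19 (mod 37) since 2·19 = 38 ≡ 1, so λ ≡ 29·19 ≡ 33.
  x = λ² - 0 - 0 = 1089 - 0 ≡ 16; y = λ·(0 - 16) - 1 ≡ 26. → (16, 26)
3P: (16, 26) + (0, 1). λ = (1 - 26)/(0 - 16) ≡ 12/21 mod 37. 21⁻¹ ≡ 30 (mod 37), so λ ≡ 27.
  x = λ² - 16 - 0 = 729 - 16 ≡ 10; y = λ·(16 - 10) - 26 ≡ 25. → (10, 25)
4P: (10, 25) + (0, 1). λ = (1 - 25)/(0 - 10) ≡ 13/27 mod 37. 27⁻¹ ≡ 11 (mod 37), so λ ≡ 32.
  x = λ² - 10 - 0 = 1024 - 10 ≡ 15; y = λ·(10 - 15) - 25 ≡ 0. → (15, 0)
5P: (15, 0) + (0, 1). λ = (1 - 0)/(0 - 15) ≡ 1/22 mod 37. 22⁻¹ ≡ 32 (mod 37), so λ ≡ 32.
  x = λ² - 15 - 0 = 1024 - 15 ≡ 10; y = λ·(15 - 10) - 0 ≡ 12. → (10, 12)
6P: (10, 12) + (0, 1). λ = (1 - 12)/(0 - 10) ≡ 26/27 mod 37. 27⁻¹ ≡ 11 (mod 37), so λ ≡ 27.
  x = λ² - 10 - 0 = 729 - 10 ≡ 16; y = λ·(10 - 16) - 12 ≡ 11. → (16, 11)
7P: (16, 11) + (0, 1). λ = (1 - 11)/(0 - 16) ≡ 27/21 mod 37. 21⁻¹ ≡ 30 (mod 37), so λ ≡ 33.
  x = λ² - 16 - 0 = 1089 - 16 ≡ 0; y = λ·(16 - 0) - 11 ≡ 36. → (0, 36)
8P: (0, 36) + (0, 1): same x and y₁ ≡ -y₂, so the sum is the point at infinity.
8P = the point at infinity, so the order is 8.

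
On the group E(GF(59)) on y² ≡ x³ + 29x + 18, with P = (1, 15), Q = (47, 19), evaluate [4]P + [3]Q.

First 4P:
Repeated addition: build up to 4P.
2P: tangent at (1, 15): λ = (3·1² + 29)/(2·15) ≡ 32/30. 30⁻¹ ≡ 2 (mod 59), so λ ≡ 32·2 ≡ 5.
  x = λ² - 1 - 1 = 25 - 2 ≡ 23; y = λ·(1 - 23) - 15 ≡ 52. → (23, 52)
3P: (23, 52) + (1, 15). λ = (15 - 52)/(1 - 23) ≡ 22/37 mod 59. 37⁻¹ ≡ 8 (mod 59), so λ ≡ 58.
  x = λ² - 23 - 1 = 3364 - 24 ≡ 36; y = λ·(23 - 36) - 52 ≡ 20. → (36, 20)
4P: (36, 20) + (1, 15). λ = (15 - 20)/(1 - 36) ≡ 54/24 mod 59. 24⁻¹ ≡ 32 (mod 59), so λ ≡ 17.
  x = λ² - 36 - 1 = 289 - 37 ≡ 16; y = λ·(36 - 16) - 20 ≡ 25. → (16, 25)
4P = (16, 25).
Next 3Q:
Repeated addition: build up to 3Q.
2Q: tangent at (47, 19): λ = (3·47² + 29)/(2·19) ≡ 48/38. 38⁻¹ ≡ 14 (mod 59) since 38·14 = 532 ≡ 1, so λ ≡ 48·14 ≡ 23.
  x = λ² - 47 - 47 = 529 - 94 ≡ 22; y = λ·(47 - 22) - 19 ≡ 25. → (22, 25)
3Q: (22, 25) + (47, 19). λ = (19 - 25)/(47 - 22) ≡ 53/25 mod 59. 25⁻¹ ≡ 26 (mod 59), so λ ≡ 21.
  x = λ² - 22 - 47 = 441 - 69 ≡ 18; y = λ·(22 - 18) - 25 ≡ 0. → (18, 0)
3Q = (18, 0).
Finally 4P + 3Q:
(16, 25) + (18, 0). λ = (0 - 25)/(18 - 16) ≡ 34/2 mod 59. 2⁻¹ ≡ 30 (mod 59), so λ ≡ 17.
  x = λ² - 16 - 18 = 289 - 34 ≡ 19; y = λ·(16 - 19) - 25 ≡ 42. → (19, 42)

(19, 42)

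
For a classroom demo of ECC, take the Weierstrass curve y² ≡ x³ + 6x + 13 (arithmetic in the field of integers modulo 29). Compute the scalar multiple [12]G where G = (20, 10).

Repeated addition: build up to 12G.
2G: tangent at (20, 10): λ = (3·20² + 6)/(2·10) ≡ 17/20. 20⁻¹ ≡ 16 (mod 29), so λ ≡ 17·16 ≡ 11.
  x = λ² - 20 - 20 = 121 - 40 ≡ 23; y = λ·(20 - 23) - 10 ≡ 15. → (23, 15)
3G: (23, 15) + (20, 10). λ = (10 - 15)/(20 - 23) ≡ 24/26 mod 29. 26⁻¹ ≡ 19 (mod 29), so λ ≡ 21.
  x = λ² - 23 - 20 = 441 - 43 ≡ 21; y = λ·(23 - 21) - 15 ≡ 27. → (21, 27)
4G: (21, 27) + (20, 10). λ = (10 - 27)/(20 - 21) ≡ 12/28 mod 29. 28⁻¹ ≡ 28 (mod 29) since 28·28 = 784 ≡ 1, so λ ≡ 17.
  x = λ² - 21 - 20 = 289 - 41 ≡ 16; y = λ·(21 - 16) - 27 ≡ 0. → (16, 0)
5G: (16, 0) + (20, 10). λ = (10 - 0)/(20 - 16) ≡ 10/4 mod 29. 4⁻¹ ≡ 22 (mod 29), so λ ≡ 17.
  x = λ² - 16 - 20 = 289 - 36 ≡ 21; y = λ·(16 - 21) - 0 ≡ 2. → (21, 2)
6G: (21, 2) + (20, 10). λ = (10 - 2)/(20 - 21) ≡ 8/28 mod 29. 28⁻¹ ≡ 28 (mod 29) since 28·28 = 784 ≡ 1, so λ ≡ 21.
  x = λ² - 21 - 20 = 441 - 41 ≡ 23; y = λ·(21 - 23) - 2 ≡ 14. → (23, 14)
7G: (23, 14) + (20, 10). λ = (10 - 14)/(20 - 23) ≡ 25/26 mod 29. 26⁻¹ ≡ 19 (mod 29) since 26·19 = 494 ≡ 1, so λ ≡ 11.
  x = λ² - 23 - 20 = 121 - 43 ≡ 20; y = λ·(23 - 20) - 14 ≡ 19. → (20, 19)
8G: (20, 19) + (20, 10): same x and y₁ ≡ -y₂, so the sum is O.
9G: O + (20, 10) = (20, 10) (identity).
10G: tangent at (20, 10): λ = (3·20² + 6)/(2·10) ≡ 17/20. 20⁻¹ ≡ 16 (mod 29), so λ ≡ 17·16 ≡ 11.
  x = λ² - 20 - 20 = 121 - 40 ≡ 23; y = λ·(20 - 23) - 10 ≡ 15. → (23, 15)
11G: (23, 15) + (20, 10). λ = (10 - 15)/(20 - 23) ≡ 24/26 mod 29. 26⁻¹ ≡ 19 (mod 29), so λ ≡ 21.
  x = λ² - 23 - 20 = 441 - 43 ≡ 21; y = λ·(23 - 21) - 15 ≡ 27. → (21, 27)
12G: (21, 27) + (20, 10). λ = (10 - 27)/(20 - 21) ≡ 12/28 mod 29. 28⁻¹ ≡ 28 (mod 29) since 28·28 = 784 ≡ 1, so λ ≡ 17.
  x = λ² - 21 - 20 = 289 - 41 ≡ 16; y = λ·(21 - 16) - 27 ≡ 0. → (16, 0)

(16, 0)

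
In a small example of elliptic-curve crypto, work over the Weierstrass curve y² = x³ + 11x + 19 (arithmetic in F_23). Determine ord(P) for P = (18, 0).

2

2P: (18, 0) + (18, 0): same x and y₁ ≡ -y₂, so the sum is O.
2P = O, so the order is 2.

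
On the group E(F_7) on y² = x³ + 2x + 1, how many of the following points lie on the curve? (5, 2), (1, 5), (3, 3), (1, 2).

2

(5, 2): 2² ≡ 4, rhs ≡ 3 → off.
(1, 5): 5² ≡ 4, rhs ≡ 4 → on.
(3, 3): 3² ≡ 2, rhs ≡ 6 → off.
(1, 2): 2² ≡ 4, rhs ≡ 4 → on.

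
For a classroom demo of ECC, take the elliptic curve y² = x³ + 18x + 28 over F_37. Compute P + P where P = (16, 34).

tangent at (16, 34): λ = (3·16² + 18)/(2·34) ≡ 9/31. 31⁻¹ ≡ 6 (mod 37) since 31·6 = 186 ≡ 1, so λ ≡ 9·6 ≡ 17.
  x = λ² - 16 - 16 = 289 - 32 ≡ 35; y = λ·(16 - 35) - 34 ≡ 13. → (35, 13)

(35, 13)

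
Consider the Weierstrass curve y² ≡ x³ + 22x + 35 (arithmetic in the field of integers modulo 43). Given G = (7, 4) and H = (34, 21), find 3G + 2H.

First 3G:
Repeated addition: build up to 3G.
2G: tangent at (7, 4): λ = (3·7² + 22)/(2·4) ≡ 40/8. 8⁻¹ ≡ 27 (mod 43) since 8·27 = 216 ≡ 1, so λ ≡ 40·27 ≡ 5.
  x = λ² - 7 - 7 = 25 - 14 ≡ 11; y = λ·(7 - 11) - 4 ≡ 19. → (11, 19)
3G: (11, 19) + (7, 4). λ = (4 - 19)/(7 - 11) ≡ 28/39 mod 43. 39⁻¹ ≡ 32 (mod 43), so λ ≡ 36.
  x = λ² - 11 - 7 = 1296 - 18 ≡ 31; y = λ·(11 - 31) - 19 ≡ 35. → (31, 35)
3G = (31, 35).
Next 2H:
Repeated addition: build up to 2H.
2H: tangent at (34, 21): λ = (3·34² + 22)/(2·21) ≡ 7/42. 42⁻¹ ≡ 42 (mod 43) since 42·42 = 1764 ≡ 1, so λ ≡ 7·42 ≡ 36.
  x = λ² - 34 - 34 = 1296 - 68 ≡ 24; y = λ·(34 - 24) - 21 ≡ 38. → (24, 38)
2H = (24, 38).
Finally 3G + 2H:
(31, 35) + (24, 38). λ = (38 - 35)/(24 - 31) ≡ 3/36 mod 43. 36⁻¹ ≡ 6 (mod 43) since 36·6 = 216 ≡ 1, so λ ≡ 18.
  x = λ² - 31 - 24 = 324 - 55 ≡ 11; y = λ·(31 - 11) - 35 ≡ 24. → (11, 24)

(11, 24)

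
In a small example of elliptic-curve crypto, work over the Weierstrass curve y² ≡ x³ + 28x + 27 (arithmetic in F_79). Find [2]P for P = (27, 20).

(61, 13)

tangent at (27, 20): λ = (3·27² + 28)/(2·20) ≡ 3/40. 40⁻¹ ≡ 2 (mod 79), so λ ≡ 3·2 ≡ 6.
  x = λ² - 27 - 27 = 36 - 54 ≡ 61; y = λ·(27 - 61) - 20 ≡ 13. → (61, 13)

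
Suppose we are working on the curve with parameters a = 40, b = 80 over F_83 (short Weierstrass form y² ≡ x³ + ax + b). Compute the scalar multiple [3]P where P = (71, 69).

(40, 39)

Repeated addition: build up to 3P.
2P: tangent at (71, 69): λ = (3·71² + 40)/(2·69) ≡ 57/55. 55⁻¹ ≡ 80 (mod 83), so λ ≡ 57·80 ≡ 78.
  x = λ² - 71 - 71 = 6084 - 142 ≡ 49; y = λ·(71 - 49) - 69 ≡ 70. → (49, 70)
3P: (49, 70) + (71, 69). λ = (69 - 70)/(71 - 49) ≡ 82/22 mod 83. 22⁻¹ ≡ 34 (mod 83), so λ ≡ 49.
  x = λ² - 49 - 71 = 2401 - 120 ≡ 40; y = λ·(49 - 40) - 70 ≡ 39. → (40, 39)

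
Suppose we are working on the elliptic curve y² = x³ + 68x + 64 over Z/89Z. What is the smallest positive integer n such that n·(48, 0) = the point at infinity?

2P: (48, 0) + (48, 0): same x and y₁ ≡ -y₂, so the sum is the point at infinity.
2P = the point at infinity, so the order is 2.

2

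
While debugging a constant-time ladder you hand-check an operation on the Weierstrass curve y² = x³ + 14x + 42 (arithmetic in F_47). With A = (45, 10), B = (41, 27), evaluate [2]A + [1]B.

First 2A:
Repeated addition: build up to 2A.
2A: tangent at (45, 10): λ = (3·45² + 14)/(2·10) ≡ 26/20. 20⁻¹ ≡ 40 (mod 47) since 20·40 = 800 ≡ 1, so λ ≡ 26·40 ≡ 6.
  x = λ² - 45 - 45 = 36 - 90 ≡ 40; y = λ·(45 - 40) - 10 ≡ 20. → (40, 20)
2A = (40, 20).
Finally 2A + B:
(40, 20) + (41, 27). λ = (27 - 20)/(41 - 40) ≡ 7/1 mod 47. 1⁻¹ ≡ 1 (mod 47) since 1·1 = 1 ≡ 1, so λ ≡ 7.
  x = λ² - 40 - 41 = 49 - 81 ≡ 15; y = λ·(40 - 15) - 20 ≡ 14. → (15, 14)

(15, 14)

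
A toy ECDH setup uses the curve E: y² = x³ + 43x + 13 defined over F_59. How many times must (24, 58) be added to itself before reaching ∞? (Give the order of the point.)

5

2P: tangent at (24, 58): λ = (3·24² + 43)/(2·58) ≡ 1/57. 57⁻¹ ≡ 29 (mod 59), so λ ≡ 1·29 ≡ 29.
  x = λ² - 24 - 24 = 841 - 48 ≡ 26; y = λ·(24 - 26) - 58 ≡ 2. → (26, 2)
3P: (26, 2) + (24, 58). λ = (58 - 2)/(24 - 26) ≡ 56/57 mod 59. 57⁻¹ ≡ 29 (mod 59), so λ ≡ 31.
  x = λ² - 26 - 24 = 961 - 50 ≡ 26; y = λ·(26 - 26) - 2 ≡ 57. → (26, 57)
4P: (26, 57) + (24, 58). λ = (58 - 57)/(24 - 26) ≡ 1/57 mod 59. 57⁻¹ ≡ 29 (mod 59) since 57·29 = 1653 ≡ 1, so λ ≡ 29.
  x = λ² - 26 - 24 = 841 - 50 ≡ 24; y = λ·(26 - 24) - 57 ≡ 1. → (24, 1)
5P: (24, 1) + (24, 58): same x and y₁ ≡ -y₂, so the sum is ∞.
5P = ∞, so the order is 5.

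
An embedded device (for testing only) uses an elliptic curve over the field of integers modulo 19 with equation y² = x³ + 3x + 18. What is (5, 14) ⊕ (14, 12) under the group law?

(16, 18)

(5, 14) + (14, 12). λ = (12 - 14)/(14 - 5) ≡ 17/9 mod 19. 9⁻¹ ≡ 17 (mod 19), so λ ≡ 4.
  x = λ² - 5 - 14 = 16 - 19 ≡ 16; y = λ·(5 - 16) - 14 ≡ 18. → (16, 18)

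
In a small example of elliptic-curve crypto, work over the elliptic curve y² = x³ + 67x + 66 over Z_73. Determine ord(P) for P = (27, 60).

2P: tangent at (27, 60): λ = (3·27² + 67)/(2·60) ≡ 64/47. 47⁻¹ ≡ 14 (mod 73), so λ ≡ 64·14 ≡ 20.
  x = λ² - 27 - 27 = 400 - 54 ≡ 54; y = λ·(27 - 54) - 60 ≡ 57. → (54, 57)
3P: (54, 57) + (27, 60). λ = (60 - 57)/(27 - 54) ≡ 3/46 mod 73. 46⁻¹ ≡ 27 (mod 73), so λ ≡ 8.
  x = λ² - 54 - 27 = 64 - 81 ≡ 56; y = λ·(54 - 56) - 57 ≡ 0. → (56, 0)
4P: (56, 0) + (27, 60). λ = (60 - 0)/(27 - 56) ≡ 60/44 mod 73. 44⁻¹ ≡ 5 (mod 73), so λ ≡ 8.
  x = λ² - 56 - 27 = 64 - 83 ≡ 54; y = λ·(56 - 54) - 0 ≡ 16. → (54, 16)
5P: (54, 16) + (27, 60). λ = (60 - 16)/(27 - 54) ≡ 44/46 mod 73. 46⁻¹ ≡ 27 (mod 73), so λ ≡ 20.
  x = λ² - 54 - 27 = 400 - 81 ≡ 27; y = λ·(54 - 27) - 16 ≡ 13. → (27, 13)
6P: (27, 13) + (27, 60): same x and y₁ ≡ -y₂, so the sum is O.
6P = O, so the order is 6.

6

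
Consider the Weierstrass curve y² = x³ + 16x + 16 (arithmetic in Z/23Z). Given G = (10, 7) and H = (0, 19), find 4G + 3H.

First 4G:
Double-and-add on 4 = (100)₂. Start with G = (10, 7) for the leading 1-bit.
double: tangent at (10, 7): λ = (3·10² + 16)/(2·7) ≡ 17/14. 14⁻¹ ≡ 5 (mod 23) since 14·5 = 70 ≡ 1, so λ ≡ 17·5 ≡ 16.
  x = λ² - 10 - 10 = 256 - 20 ≡ 6; y = λ·(10 - 6) - 7 ≡ 11. → (6, 11)
double: tangent at (6, 11): λ = (3·6² + 16)/(2·11) ≡ 9/22. 22⁻¹ ≡ 22 (mod 23), so λ ≡ 9·22 ≡ 14.
  x = λ² - 6 - 6 = 196 - 12 ≡ 0; y = λ·(6 - 0) - 11 ≡ 4. → (0, 4)
4G = (0, 4).
Next 3H:
Repeated addition: build up to 3H.
2H: tangent at (0, 19): λ = (3·0² + 16)/(2·19) ≡ 16/15. 15⁻¹ ≡ 20 (mod 23) since 15·20 = 300 ≡ 1, so λ ≡ 16·20 ≡ 21.
  x = λ² - 0 - 0 = 441 - 0 ≡ 4; y = λ·(0 - 4) - 19 ≡ 12. → (4, 12)
3H: (4, 12) + (0, 19). λ = (19 - 12)/(0 - 4) ≡ 7/19 mod 23. 19⁻¹ ≡ 17 (mod 23) since 19·17 = 323 ≡ 1, so λ ≡ 4.
  x = λ² - 4 - 0 = 16 - 4 ≡ 12; y = λ·(4 - 12) - 12 ≡ 2. → (12, 2)
3H = (12, 2).
Finally 4G + 3H:
(0, 4) + (12, 2). λ = (2 - 4)/(12 - 0) ≡ 21/12 mod 23. 12⁻¹ ≡ 2 (mod 23), so λ ≡ 19.
  x = λ² - 0 - 12 = 361 - 12 ≡ 4; y = λ·(0 - 4) - 4 ≡ 12. → (4, 12)

(4, 12)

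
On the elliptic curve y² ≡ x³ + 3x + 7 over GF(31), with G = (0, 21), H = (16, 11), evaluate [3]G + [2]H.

First 3G:
Repeated addition: build up to 3G.
2G: tangent at (0, 21): λ = (3·0² + 3)/(2·21) ≡ 3/11. 11⁻¹ ≡ 17 (mod 31) since 11·17 = 187 ≡ 1, so λ ≡ 3·17 ≡ 20.
  x = λ² - 0 - 0 = 400 - 0 ≡ 28; y = λ·(0 - 28) - 21 ≡ 8. → (28, 8)
3G: (28, 8) + (0, 21). λ = (21 - 8)/(0 - 28) ≡ 13/3 mod 31. 3⁻¹ ≡ 21 (mod 31), so λ ≡ 25.
  x = λ² - 28 - 0 = 625 - 28 ≡ 8; y = λ·(28 - 8) - 8 ≡ 27. → (8, 27)
3G = (8, 27).
Next 2H:
Repeated addition: build up to 2H.
2H: tangent at (16, 11): λ = (3·16² + 3)/(2·11) ≡ 27/22. 22⁻¹ ≡ 24 (mod 31) since 22·24 = 528 ≡ 1, so λ ≡ 27·24 ≡ 28.
  x = λ² - 16 - 16 = 784 - 32 ≡ 8; y = λ·(16 - 8) - 11 ≡ 27. → (8, 27)
2H = (8, 27).
Finally 3G + 2H:
tangent at (8, 27): λ = (3·8² + 3)/(2·27) ≡ 9/23. 23⁻¹ ≡ 27 (mod 31), so λ ≡ 9·27 ≡ 26.
  x = λ² - 8 - 8 = 676 - 16 ≡ 9; y = λ·(8 - 9) - 27 ≡ 9. → (9, 9)

(9, 9)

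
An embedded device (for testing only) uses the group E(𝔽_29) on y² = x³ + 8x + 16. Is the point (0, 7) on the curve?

y² = 7² ≡ 20; x³ + 8x + 16 = 16 ≡ 16 (mod 29). 20 ≠ 16.

no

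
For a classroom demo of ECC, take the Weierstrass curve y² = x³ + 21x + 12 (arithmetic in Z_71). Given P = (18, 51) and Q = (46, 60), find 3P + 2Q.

(11, 15)

First 3P:
Repeated addition: build up to 3P.
2P: tangent at (18, 51): λ = (3·18² + 21)/(2·51) ≡ 70/31. 31⁻¹ ≡ 55 (mod 71), so λ ≡ 70·55 ≡ 16.
  x = λ² - 18 - 18 = 256 - 36 ≡ 7; y = λ·(18 - 7) - 51 ≡ 54. → (7, 54)
3P: (7, 54) + (18, 51). λ = (51 - 54)/(18 - 7) ≡ 68/11 mod 71. 11⁻¹ ≡ 13 (mod 71), so λ ≡ 32.
  x = λ² - 7 - 18 = 1024 - 25 ≡ 5; y = λ·(7 - 5) - 54 ≡ 10. → (5, 10)
3P = (5, 10).
Next 2Q:
Repeated addition: build up to 2Q.
2Q: tangent at (46, 60): λ = (3·46² + 21)/(2·60) ≡ 50/49. 49⁻¹ ≡ 29 (mod 71), so λ ≡ 50·29 ≡ 30.
  x = λ² - 46 - 46 = 900 - 92 ≡ 27; y = λ·(46 - 27) - 60 ≡ 13. → (27, 13)
2Q = (27, 13).
Finally 3P + 2Q:
(5, 10) + (27, 13). λ = (13 - 10)/(27 - 5) ≡ 3/22 mod 71. 22⁻¹ ≡ 42 (mod 71), so λ ≡ 55.
  x = λ² - 5 - 27 = 3025 - 32 ≡ 11; y = λ·(5 - 11) - 10 ≡ 15. → (11, 15)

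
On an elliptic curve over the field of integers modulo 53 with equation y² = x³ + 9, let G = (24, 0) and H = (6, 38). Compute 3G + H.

(34, 27)

First 3G:
Repeated addition: build up to 3G.
2G: (24, 0) + (24, 0): same x and y₁ ≡ -y₂, so the sum is O.
3G: O + (24, 0) = (24, 0) (identity).
3G = (24, 0).
Finally 3G + H:
(24, 0) + (6, 38). λ = (38 - 0)/(6 - 24) ≡ 38/35 mod 53. 35⁻¹ ≡ 50 (mod 53) since 35·50 = 1750 ≡ 1, so λ ≡ 45.
  x = λ² - 24 - 6 = 2025 - 30 ≡ 34; y = λ·(24 - 34) - 0 ≡ 27. → (34, 27)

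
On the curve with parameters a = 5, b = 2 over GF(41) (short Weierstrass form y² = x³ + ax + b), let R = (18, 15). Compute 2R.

tangent at (18, 15): λ = (3·18² + 5)/(2·15) ≡ 34/30. 30⁻¹ ≡ 26 (mod 41), so λ ≡ 34·26 ≡ 23.
  x = λ² - 18 - 18 = 529 - 36 ≡ 1; y = λ·(18 - 1) - 15 ≡ 7. → (1, 7)

(1, 7)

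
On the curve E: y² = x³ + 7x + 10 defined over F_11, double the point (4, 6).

(3, 5)

tangent at (4, 6): λ = (3·4² + 7)/(2·6) ≡ 0/1. 1⁻¹ ≡ 1 (mod 11) since 1·1 = 1 ≡ 1, so λ ≡ 0·1 ≡ 0.
  x = λ² - 4 - 4 = 0 - 8 ≡ 3; y = λ·(4 - 3) - 6 ≡ 5. → (3, 5)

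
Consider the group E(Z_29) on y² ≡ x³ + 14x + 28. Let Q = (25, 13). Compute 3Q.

(25, 16)

Repeated addition: build up to 3Q.
2Q: tangent at (25, 13): λ = (3·25² + 14)/(2·13) ≡ 4/26. 26⁻¹ ≡ 19 (mod 29) since 26·19 = 494 ≡ 1, so λ ≡ 4·19 ≡ 18.
  x = λ² - 25 - 25 = 324 - 50 ≡ 13; y = λ·(25 - 13) - 13 ≡ 0. → (13, 0)
3Q: (13, 0) + (25, 13). λ = (13 - 0)/(25 - 13) ≡ 13/12 mod 29. 12⁻¹ ≡ 17 (mod 29), so λ ≡ 18.
  x = λ² - 13 - 25 = 324 - 38 ≡ 25; y = λ·(13 - 25) - 0 ≡ 16. → (25, 16)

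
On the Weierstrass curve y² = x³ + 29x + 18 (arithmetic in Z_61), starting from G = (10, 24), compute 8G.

Double-and-add on 8 = (1000)₂. Start with G = (10, 24) for the leading 1-bit.
double: tangent at (10, 24): λ = (3·10² + 29)/(2·24) ≡ 24/48. 48⁻¹ ≡ 14 (mod 61), so λ ≡ 24·14 ≡ 31.
  x = λ² - 10 - 10 = 961 - 20 ≡ 26; y = λ·(10 - 26) - 24 ≡ 29. → (26, 29)
double: tangent at (26, 29): λ = (3·26² + 29)/(2·29) ≡ 44/58. 58⁻¹ ≡ 20 (mod 61) since 58·20 = 1160 ≡ 1, so λ ≡ 44·20 ≡ 26.
  x = λ² - 26 - 26 = 676 - 52 ≡ 14; y = λ·(26 - 14) - 29 ≡ 39. → (14, 39)
double: tangent at (14, 39): λ = (3·14² + 29)/(2·39) ≡ 7/17. 17⁻¹ ≡ 18 (mod 61) since 17·18 = 306 ≡ 1, so λ ≡ 7·18 ≡ 4.
  x = λ² - 14 - 14 = 16 - 28 ≡ 49; y = λ·(14 - 49) - 39 ≡ 4. → (49, 4)

(49, 4)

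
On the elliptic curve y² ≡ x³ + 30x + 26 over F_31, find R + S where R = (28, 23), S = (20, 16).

(23, 24)

(28, 23) + (20, 16). λ = (16 - 23)/(20 - 28) ≡ 24/23 mod 31. 23⁻¹ ≡ 27 (mod 31) since 23·27 = 621 ≡ 1, so λ ≡ 28.
  x = λ² - 28 - 20 = 784 - 48 ≡ 23; y = λ·(28 - 23) - 23 ≡ 24. → (23, 24)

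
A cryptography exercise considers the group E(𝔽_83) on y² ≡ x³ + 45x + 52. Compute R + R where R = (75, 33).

tangent at (75, 33): λ = (3·75² + 45)/(2·33) ≡ 71/66. 66⁻¹ ≡ 39 (mod 83), so λ ≡ 71·39 ≡ 30.
  x = λ² - 75 - 75 = 900 - 150 ≡ 3; y = λ·(75 - 3) - 33 ≡ 52. → (3, 52)

(3, 52)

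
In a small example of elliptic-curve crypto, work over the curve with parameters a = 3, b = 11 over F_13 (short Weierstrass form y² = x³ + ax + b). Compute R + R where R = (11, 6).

(8, 1)

tangent at (11, 6): λ = (3·11² + 3)/(2·6) ≡ 2/12. 12⁻¹ ≡ 12 (mod 13), so λ ≡ 2·12 ≡ 11.
  x = λ² - 11 - 11 = 121 - 22 ≡ 8; y = λ·(11 - 8) - 6 ≡ 1. → (8, 1)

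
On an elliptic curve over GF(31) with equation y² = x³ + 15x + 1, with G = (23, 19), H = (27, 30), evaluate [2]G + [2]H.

First 2G:
Repeated addition: build up to 2G.
2G: tangent at (23, 19): λ = (3·23² + 15)/(2·19) ≡ 21/7. 7⁻¹ ≡ 9 (mod 31), so λ ≡ 21·9 ≡ 3.
  x = λ² - 23 - 23 = 9 - 46 ≡ 25; y = λ·(23 - 25) - 19 ≡ 6. → (25, 6)
2G = (25, 6).
Next 2H:
Repeated addition: build up to 2H.
2H: tangent at (27, 30): λ = (3·27² + 15)/(2·30) ≡ 1/29. 29⁻¹ ≡ 15 (mod 31), so λ ≡ 1·15 ≡ 15.
  x = λ² - 27 - 27 = 225 - 54 ≡ 16; y = λ·(27 - 16) - 30 ≡ 11. → (16, 11)
2H = (16, 11).
Finally 2G + 2H:
(25, 6) + (16, 11). λ = (11 - 6)/(16 - 25) ≡ 5/22 mod 31. 22⁻¹ ≡ 24 (mod 31), so λ ≡ 27.
  x = λ² - 25 - 16 = 729 - 41 ≡ 6; y = λ·(25 - 6) - 6 ≡ 11. → (6, 11)

(6, 11)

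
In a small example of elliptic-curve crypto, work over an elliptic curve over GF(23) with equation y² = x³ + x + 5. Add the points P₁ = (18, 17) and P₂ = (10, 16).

(4, 2)

(18, 17) + (10, 16). λ = (16 - 17)/(10 - 18) ≡ 22/15 mod 23. 15⁻¹ ≡ 20 (mod 23), so λ ≡ 3.
  x = λ² - 18 - 10 = 9 - 28 ≡ 4; y = λ·(18 - 4) - 17 ≡ 2. → (4, 2)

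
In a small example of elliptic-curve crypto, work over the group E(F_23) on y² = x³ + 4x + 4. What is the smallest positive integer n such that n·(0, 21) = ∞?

5

2P: tangent at (0, 21): λ = (3·0² + 4)/(2·21) ≡ 4/19. 19⁻¹ ≡ 17 (mod 23) since 19·17 = 323 ≡ 1, so λ ≡ 4·17 ≡ 22.
  x = λ² - 0 - 0 = 484 - 0 ≡ 1; y = λ·(0 - 1) - 21 ≡ 3. → (1, 3)
3P: (1, 3) + (0, 21). λ = (21 - 3)/(0 - 1) ≡ 18/22 mod 23. 22⁻¹ ≡ 22 (mod 23), so λ ≡ 5.
  x = λ² - 1 - 0 = 25 - 1 ≡ 1; y = λ·(1 - 1) - 3 ≡ 20. → (1, 20)
4P: (1, 20) + (0, 21). λ = (21 - 20)/(0 - 1) ≡ 1/22 mod 23. 22⁻¹ ≡ 22 (mod 23) since 22·22 = 484 ≡ 1, so λ ≡ 22.
  x = λ² - 1 - 0 = 484 - 1 ≡ 0; y = λ·(1 - 0) - 20 ≡ 2. → (0, 2)
5P: (0, 2) + (0, 21): same x and y₁ ≡ -y₂, so the sum is ∞.
5P = ∞, so the order is 5.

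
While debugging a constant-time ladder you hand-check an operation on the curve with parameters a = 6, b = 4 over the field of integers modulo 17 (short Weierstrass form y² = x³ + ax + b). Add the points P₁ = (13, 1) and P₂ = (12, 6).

(13, 1) + (12, 6). λ = (6 - 1)/(12 - 13) ≡ 5/16 mod 17. 16⁻¹ ≡ 16 (mod 17), so λ ≡ 12.
  x = λ² - 13 - 12 = 144 - 25 ≡ 0; y = λ·(13 - 0) - 1 ≡ 2. → (0, 2)

(0, 2)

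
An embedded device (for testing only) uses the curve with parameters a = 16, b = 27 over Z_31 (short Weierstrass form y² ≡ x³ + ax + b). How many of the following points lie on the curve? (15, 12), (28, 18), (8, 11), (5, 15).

1

(15, 12): 12² ≡ 20, rhs ≡ 15 → off.
(28, 18): 18² ≡ 14, rhs ≡ 14 → on.
(8, 11): 11² ≡ 28, rhs ≡ 16 → off.
(5, 15): 15² ≡ 8, rhs ≡ 15 → off.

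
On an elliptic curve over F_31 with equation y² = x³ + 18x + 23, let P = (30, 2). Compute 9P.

(24, 9)

Repeated addition: build up to 9P.
2P: tangent at (30, 2): λ = (3·30² + 18)/(2·2) ≡ 21/4. 4⁻¹ ≡ 8 (mod 31), so λ ≡ 21·8 ≡ 13.
  x = λ² - 30 - 30 = 169 - 60 ≡ 16; y = λ·(30 - 16) - 2 ≡ 25. → (16, 25)
3P: (16, 25) + (30, 2). λ = (2 - 25)/(30 - 16) ≡ 8/14 mod 31. 14⁻¹ ≡ 20 (mod 31), so λ ≡ 5.
  x = λ² - 16 - 30 = 25 - 46 ≡ 10; y = λ·(16 - 10) - 25 ≡ 5. → (10, 5)
4P: (10, 5) + (30, 2). λ = (2 - 5)/(30 - 10) ≡ 28/20 mod 31. 20⁻¹ ≡ 14 (mod 31), so λ ≡ 20.
  x = λ² - 10 - 30 = 400 - 40 ≡ 19; y = λ·(10 - 19) - 5 ≡ 1. → (19, 1)
5P: (19, 1) + (30, 2). λ = (2 - 1)/(30 - 19) ≡ 1/11 mod 31. 11⁻¹ ≡ 17 (mod 31), so λ ≡ 17.
  x = λ² - 19 - 30 = 289 - 49 ≡ 23; y = λ·(19 - 23) - 1 ≡ 24. → (23, 24)
6P: (23, 24) + (30, 2). λ = (2 - 24)/(30 - 23) ≡ 9/7 mod 31. 7⁻¹ ≡ 9 (mod 31), so λ ≡ 19.
  x = λ² - 23 - 30 = 361 - 53 ≡ 29; y = λ·(23 - 29) - 24 ≡ 17. → (29, 17)
7P: (29, 17) + (30, 2). λ = (2 - 17)/(30 - 29) ≡ 16/1 mod 31. 1⁻¹ ≡ 1 (mod 31) since 1·1 = 1 ≡ 1, so λ ≡ 16.
  x = λ² - 29 - 30 = 256 - 59 ≡ 11; y = λ·(29 - 11) - 17 ≡ 23. → (11, 23)
8P: (11, 23) + (30, 2). λ = (2 - 23)/(30 - 11) ≡ 10/19 mod 31. 19⁻¹ ≡ 18 (mod 31) since 19·18 = 342 ≡ 1, so λ ≡ 25.
  x = λ² - 11 - 30 = 625 - 41 ≡ 26; y = λ·(11 - 26) - 23 ≡ 5. → (26, 5)
9P: (26, 5) + (30, 2). λ = (2 - 5)/(30 - 26) ≡ 28/4 mod 31. 4⁻¹ ≡ 8 (mod 31) since 4·8 = 32 ≡ 1, so λ ≡ 7.
  x = λ² - 26 - 30 = 49 - 56 ≡ 24; y = λ·(26 - 24) - 5 ≡ 9. → (24, 9)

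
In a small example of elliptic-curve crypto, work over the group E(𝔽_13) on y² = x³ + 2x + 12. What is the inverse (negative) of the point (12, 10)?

(12, 3)

-(12, 10) = (12, -10 mod 13) = (12, 3).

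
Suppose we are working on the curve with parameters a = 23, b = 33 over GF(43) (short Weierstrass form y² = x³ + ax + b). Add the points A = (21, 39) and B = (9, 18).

(8, 16)

(21, 39) + (9, 18). λ = (18 - 39)/(9 - 21) ≡ 22/31 mod 43. 31⁻¹ ≡ 25 (mod 43), so λ ≡ 34.
  x = λ² - 21 - 9 = 1156 - 30 ≡ 8; y = λ·(21 - 8) - 39 ≡ 16. → (8, 16)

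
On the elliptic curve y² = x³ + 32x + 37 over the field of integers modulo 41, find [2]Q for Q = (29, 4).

(26, 6)

tangent at (29, 4): λ = (3·29² + 32)/(2·4) ≡ 13/8. 8⁻¹ ≡ 36 (mod 41) since 8·36 = 288 ≡ 1, so λ ≡ 13·36 ≡ 17.
  x = λ² - 29 - 29 = 289 - 58 ≡ 26; y = λ·(29 - 26) - 4 ≡ 6. → (26, 6)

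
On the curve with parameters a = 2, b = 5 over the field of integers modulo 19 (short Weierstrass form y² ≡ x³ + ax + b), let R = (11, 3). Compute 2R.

tangent at (11, 3): λ = (3·11² + 2)/(2·3) ≡ 4/6. 6⁻¹ ≡ 16 (mod 19), so λ ≡ 4·16 ≡ 7.
  x = λ² - 11 - 11 = 49 - 22 ≡ 8; y = λ·(11 - 8) - 3 ≡ 18. → (8, 18)

(8, 18)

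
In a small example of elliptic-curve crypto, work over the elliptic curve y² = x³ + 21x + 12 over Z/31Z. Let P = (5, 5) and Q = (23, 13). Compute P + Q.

(5, 5) + (23, 13). λ = (13 - 5)/(23 - 5) ≡ 8/18 mod 31. 18⁻¹ ≡ 19 (mod 31) since 18·19 = 342 ≡ 1, so λ ≡ 28.
  x = λ² - 5 - 23 = 784 - 28 ≡ 12; y = λ·(5 - 12) - 5 ≡ 16. → (12, 16)

(12, 16)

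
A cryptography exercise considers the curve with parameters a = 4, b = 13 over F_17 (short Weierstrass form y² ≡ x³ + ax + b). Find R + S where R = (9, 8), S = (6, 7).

(4, 5)

(9, 8) + (6, 7). λ = (7 - 8)/(6 - 9) ≡ 16/14 mod 17. 14⁻¹ ≡ 11 (mod 17), so λ ≡ 6.
  x = λ² - 9 - 6 = 36 - 15 ≡ 4; y = λ·(9 - 4) - 8 ≡ 5. → (4, 5)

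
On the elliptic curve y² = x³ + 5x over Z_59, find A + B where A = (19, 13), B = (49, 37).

(53, 7)

(19, 13) + (49, 37). λ = (37 - 13)/(49 - 19) ≡ 24/30 mod 59. 30⁻¹ ≡ 2 (mod 59), so λ ≡ 48.
  x = λ² - 19 - 49 = 2304 - 68 ≡ 53; y = λ·(19 - 53) - 13 ≡ 7. → (53, 7)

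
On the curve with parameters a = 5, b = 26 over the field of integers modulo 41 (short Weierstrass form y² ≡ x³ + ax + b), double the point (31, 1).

(19, 25)

tangent at (31, 1): λ = (3·31² + 5)/(2·1) ≡ 18/2. 2⁻¹ ≡ 21 (mod 41), so λ ≡ 18·21 ≡ 9.
  x = λ² - 31 - 31 = 81 - 62 ≡ 19; y = λ·(31 - 19) - 1 ≡ 25. → (19, 25)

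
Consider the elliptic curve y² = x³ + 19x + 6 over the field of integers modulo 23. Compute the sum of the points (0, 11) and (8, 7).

(0, 11) + (8, 7). λ = (7 - 11)/(8 - 0) ≡ 19/8 mod 23. 8⁻¹ ≡ 3 (mod 23) since 8·3 = 24 ≡ 1, so λ ≡ 11.
  x = λ² - 0 - 8 = 121 - 8 ≡ 21; y = λ·(0 - 21) - 11 ≡ 11. → (21, 11)

(21, 11)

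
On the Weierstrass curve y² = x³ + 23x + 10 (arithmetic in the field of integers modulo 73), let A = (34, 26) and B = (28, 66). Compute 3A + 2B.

First 3A:
Repeated addition: build up to 3A.
2A: tangent at (34, 26): λ = (3·34² + 23)/(2·26) ≡ 60/52. 52⁻¹ ≡ 66 (mod 73) since 52·66 = 3432 ≡ 1, so λ ≡ 60·66 ≡ 18.
  x = λ² - 34 - 34 = 324 - 68 ≡ 37; y = λ·(34 - 37) - 26 ≡ 66. → (37, 66)
3A: (37, 66) + (34, 26). λ = (26 - 66)/(34 - 37) ≡ 33/70 mod 73. 70⁻¹ ≡ 24 (mod 73), so λ ≡ 62.
  x = λ² - 37 - 34 = 3844 - 71 ≡ 50; y = λ·(37 - 50) - 66 ≡ 4. → (50, 4)
3A = (50, 4).
Next 2B:
Repeated addition: build up to 2B.
2B: tangent at (28, 66): λ = (3·28² + 23)/(2·66) ≡ 39/59. 59⁻¹ ≡ 26 (mod 73) since 59·26 = 1534 ≡ 1, so λ ≡ 39·26 ≡ 65.
  x = λ² - 28 - 28 = 4225 - 56 ≡ 8; y = λ·(28 - 8) - 66 ≡ 66. → (8, 66)
2B = (8, 66).
Finally 3A + 2B:
(50, 4) + (8, 66). λ = (66 - 4)/(8 - 50) ≡ 62/31 mod 73. 31⁻¹ ≡ 33 (mod 73) since 31·33 = 1023 ≡ 1, so λ ≡ 2.
  x = λ² - 50 - 8 = 4 - 58 ≡ 19; y = λ·(50 - 19) - 4 ≡ 58. → (19, 58)

(19, 58)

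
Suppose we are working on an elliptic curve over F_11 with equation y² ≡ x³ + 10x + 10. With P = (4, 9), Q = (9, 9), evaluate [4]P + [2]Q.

(9, 9)

First 4P:
Double-and-add on 4 = (100)₂. Start with P = (4, 9) for the leading 1-bit.
double: tangent at (4, 9): λ = (3·4² + 10)/(2·9) ≡ 3/7. 7⁻¹ ≡ 8 (mod 11), so λ ≡ 3·8 ≡ 2.
  x = λ² - 4 - 4 = 4 - 8 ≡ 7; y = λ·(4 - 7) - 9 ≡ 7. → (7, 7)
double: tangent at (7, 7): λ = (3·7² + 10)/(2·7) ≡ 3/3. 3⁻¹ ≡ 4 (mod 11), so λ ≡ 3·4 ≡ 1.
  x = λ² - 7 - 7 = 1 - 14 ≡ 9; y = λ·(7 - 9) - 7 ≡ 2. → (9, 2)
4P = (9, 2).
Next 2Q:
Repeated addition: build up to 2Q.
2Q: tangent at (9, 9): λ = (3·9² + 10)/(2·9) ≡ 0/7. 7⁻¹ ≡ 8 (mod 11) since 7·8 = 56 ≡ 1, so λ ≡ 0·8 ≡ 0.
  x = λ² - 9 - 9 = 0 - 18 ≡ 4; y = λ·(9 - 4) - 9 ≡ 2. → (4, 2)
2Q = (4, 2).
Finally 4P + 2Q:
(9, 2) + (4, 2). λ = (2 - 2)/(4 - 9) ≡ 0/6 mod 11. 6⁻¹ ≡ 2 (mod 11) since 6·2 = 12 ≡ 1, so λ ≡ 0.
  x = λ² - 9 - 4 = 0 - 13 ≡ 9; y = λ·(9 - 9) - 2 ≡ 9. → (9, 9)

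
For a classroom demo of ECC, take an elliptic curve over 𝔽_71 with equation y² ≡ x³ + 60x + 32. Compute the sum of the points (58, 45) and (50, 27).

(8, 32)

(58, 45) + (50, 27). λ = (27 - 45)/(50 - 58) ≡ 53/63 mod 71. 63⁻¹ ≡ 62 (mod 71) since 63·62 = 3906 ≡ 1, so λ ≡ 20.
  x = λ² - 58 - 50 = 400 - 108 ≡ 8; y = λ·(58 - 8) - 45 ≡ 32. → (8, 32)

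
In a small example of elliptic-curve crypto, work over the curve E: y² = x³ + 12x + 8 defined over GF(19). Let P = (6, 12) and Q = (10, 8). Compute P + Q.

(6, 12) + (10, 8). λ = (8 - 12)/(10 - 6) ≡ 15/4 mod 19. 4⁻¹ ≡ 5 (mod 19), so λ ≡ 18.
  x = λ² - 6 - 10 = 324 - 16 ≡ 4; y = λ·(6 - 4) - 12 ≡ 5. → (4, 5)

(4, 5)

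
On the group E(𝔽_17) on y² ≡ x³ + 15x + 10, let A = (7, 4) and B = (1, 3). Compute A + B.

(1, 14)

(7, 4) + (1, 3). λ = (3 - 4)/(1 - 7) ≡ 16/11 mod 17. 11⁻¹ ≡ 14 (mod 17) since 11·14 = 154 ≡ 1, so λ ≡ 3.
  x = λ² - 7 - 1 = 9 - 8 ≡ 1; y = λ·(7 - 1) - 4 ≡ 14. → (1, 14)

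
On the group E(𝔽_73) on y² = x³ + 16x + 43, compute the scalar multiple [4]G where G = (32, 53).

(64, 22)

Double-and-add on 4 = (100)₂. Start with G = (32, 53) for the leading 1-bit.
double: tangent at (32, 53): λ = (3·32² + 16)/(2·53) ≡ 22/33. 33⁻¹ ≡ 31 (mod 73), so λ ≡ 22·31 ≡ 25.
  x = λ² - 32 - 32 = 625 - 64 ≡ 50; y = λ·(32 - 50) - 53 ≡ 8. → (50, 8)
double: tangent at (50, 8): λ = (3·50² + 16)/(2·8) ≡ 70/16. 16⁻¹ ≡ 32 (mod 73), so λ ≡ 70·32 ≡ 50.
  x = λ² - 50 - 50 = 2500 - 100 ≡ 64; y = λ·(50 - 64) - 8 ≡ 22. → (64, 22)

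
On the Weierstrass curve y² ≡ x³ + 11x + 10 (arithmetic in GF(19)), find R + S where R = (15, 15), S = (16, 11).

(4, 17)

(15, 15) + (16, 11). λ = (11 - 15)/(16 - 15) ≡ 15/1 mod 19. 1⁻¹ ≡ 1 (mod 19), so λ ≡ 15.
  x = λ² - 15 - 16 = 225 - 31 ≡ 4; y = λ·(15 - 4) - 15 ≡ 17. → (4, 17)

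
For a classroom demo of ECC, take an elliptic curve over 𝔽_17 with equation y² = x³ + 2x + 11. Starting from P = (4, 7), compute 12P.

(4, 7)

Repeated addition: build up to 12P.
2P: tangent at (4, 7): λ = (3·4² + 2)/(2·7) ≡ 16/14. 14⁻¹ ≡ 11 (mod 17), so λ ≡ 16·11 ≡ 6.
  x = λ² - 4 - 4 = 36 - 8 ≡ 11; y = λ·(4 - 11) - 7 ≡ 2. → (11, 2)
3P: (11, 2) + (4, 7). λ = (7 - 2)/(4 - 11) ≡ 5/10 mod 17. 10⁻¹ ≡ 12 (mod 17), so λ ≡ 9.
  x = λ² - 11 - 4 = 81 - 15 ≡ 15; y = λ·(11 - 15) - 2 ≡ 13. → (15, 13)
4P: (15, 13) + (4, 7). λ = (7 - 13)/(4 - 15) ≡ 11/6 mod 17. 6⁻¹ ≡ 3 (mod 17), so λ ≡ 16.
  x = λ² - 15 - 4 = 256 - 19 ≡ 16; y = λ·(15 - 16) - 13 ≡ 5. → (16, 5)
5P: (16, 5) + (4, 7). λ = (7 - 5)/(4 - 16) ≡ 2/5 mod 17. 5⁻¹ ≡ 7 (mod 17), so λ ≡ 14.
  x = λ² - 16 - 4 = 196 - 20 ≡ 6; y = λ·(16 - 6) - 5 ≡ 16. → (6, 16)
6P: (6, 16) + (4, 7). λ = (7 - 16)/(4 - 6) ≡ 8/15 mod 17. 15⁻¹ ≡ 8 (mod 17) since 15·8 = 120 ≡ 1, so λ ≡ 13.
  x = λ² - 6 - 4 = 169 - 10 ≡ 6; y = λ·(6 - 6) - 16 ≡ 1. → (6, 1)
7P: (6, 1) + (4, 7). λ = (7 - 1)/(4 - 6) ≡ 6/15 mod 17. 15⁻¹ ≡ 8 (mod 17), so λ ≡ 14.
  x = λ² - 6 - 4 = 196 - 10 ≡ 16; y = λ·(6 - 16) - 1 ≡ 12. → (16, 12)
8P: (16, 12) + (4, 7). λ = (7 - 12)/(4 - 16) ≡ 12/5 mod 17. 5⁻¹ ≡ 7 (mod 17), so λ ≡ 16.
  x = λ² - 16 - 4 = 256 - 20 ≡ 15; y = λ·(16 - 15) - 12 ≡ 4. → (15, 4)
9P: (15, 4) + (4, 7). λ = (7 - 4)/(4 - 15) ≡ 3/6 mod 17. 6⁻¹ ≡ 3 (mod 17), so λ ≡ 9.
  x = λ² - 15 - 4 = 81 - 19 ≡ 11; y = λ·(15 - 11) - 4 ≡ 15. → (11, 15)
10P: (11, 15) + (4, 7). λ = (7 - 15)/(4 - 11) ≡ 9/10 mod 17. 10⁻¹ ≡ 12 (mod 17), so λ ≡ 6.
  x = λ² - 11 - 4 = 36 - 15 ≡ 4; y = λ·(11 - 4) - 15 ≡ 10. → (4, 10)
11P: (4, 10) + (4, 7): same x and y₁ ≡ -y₂, so the sum is the point at infinity.
12P: the point at infinity + (4, 7) = (4, 7) (identity).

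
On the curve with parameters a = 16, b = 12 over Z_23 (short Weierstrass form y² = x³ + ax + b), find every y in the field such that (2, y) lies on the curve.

11, 12

x³ + 16x + 12 = 52 ≡ 6 (mod 23).
Square roots of 6 mod 23: 11 and 12 (since 11² = 121 ≡ 6).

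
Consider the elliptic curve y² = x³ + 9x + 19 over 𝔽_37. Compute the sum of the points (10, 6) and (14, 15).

(10, 6) + (14, 15). λ = (15 - 6)/(14 - 10) ≡ 9/4 mod 37. 4⁻¹ ≡ 28 (mod 37), so λ ≡ 30.
  x = λ² - 10 - 14 = 900 - 24 ≡ 25; y = λ·(10 - 25) - 6 ≡ 25. → (25, 25)

(25, 25)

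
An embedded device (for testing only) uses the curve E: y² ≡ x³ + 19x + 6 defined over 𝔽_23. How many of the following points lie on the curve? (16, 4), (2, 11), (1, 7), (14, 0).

2

(16, 4): 4² ≡ 16, rhs ≡ 13 → off.
(2, 11): 11² ≡ 6, rhs ≡ 6 → on.
(1, 7): 7² ≡ 3, rhs ≡ 3 → on.
(14, 0): 0² ≡ 0, rhs ≡ 3 → off.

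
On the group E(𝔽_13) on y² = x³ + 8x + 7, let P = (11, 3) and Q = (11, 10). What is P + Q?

The two points share x = 11 and their y-coordinates satisfy 3 + 10 ≡ 0 (mod 13), so they are inverses. Their sum is the point at infinity.

O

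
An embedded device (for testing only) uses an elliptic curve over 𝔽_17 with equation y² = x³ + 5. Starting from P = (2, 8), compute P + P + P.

(10, 11)

Repeated addition: build up to 3P.
2P: tangent at (2, 8): λ = (3·2² + 0)/(2·8) ≡ 12/16. 16⁻¹ ≡ 16 (mod 17), so λ ≡ 12·16 ≡ 5.
  x = λ² - 2 - 2 = 25 - 4 ≡ 4; y = λ·(2 - 4) - 8 ≡ 16. → (4, 16)
3P: (4, 16) + (2, 8). λ = (8 - 16)/(2 - 4) ≡ 9/15 mod 17. 15⁻¹ ≡ 8 (mod 17) since 15·8 = 120 ≡ 1, so λ ≡ 4.
  x = λ² - 4 - 2 = 16 - 6 ≡ 10; y = λ·(4 - 10) - 16 ≡ 11. → (10, 11)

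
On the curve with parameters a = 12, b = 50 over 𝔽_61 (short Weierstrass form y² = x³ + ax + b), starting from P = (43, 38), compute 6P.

Double-and-add on 6 = (110)₂. Start with P = (43, 38) for the leading 1-bit.
double: tangent at (43, 38): λ = (3·43² + 12)/(2·38) ≡ 8/15. 15⁻¹ ≡ 57 (mod 61), so λ ≡ 8·57 ≡ 29.
  x = λ² - 43 - 43 = 841 - 86 ≡ 23; y = λ·(43 - 23) - 38 ≡ 54. → (23, 54)
add P: (23, 54) + (43, 38). λ = (38 - 54)/(43 - 23) ≡ 45/20 mod 61. 20⁻¹ ≡ 58 (mod 61), so λ ≡ 48.
  x = λ² - 23 - 43 = 2304 - 66 ≡ 42; y = λ·(23 - 42) - 54 ≡ 10. → (42, 10)
double: tangent at (42, 10): λ = (3·42² + 12)/(2·10) ≡ 58/20. 20⁻¹ ≡ 58 (mod 61), so λ ≡ 58·58 ≡ 9.
  x = λ² - 42 - 42 = 81 - 84 ≡ 58; y = λ·(42 - 58) - 10 ≡ 29. → (58, 29)

(58, 29)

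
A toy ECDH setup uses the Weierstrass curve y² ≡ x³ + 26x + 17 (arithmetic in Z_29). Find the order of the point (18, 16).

2P: tangent at (18, 16): λ = (3·18² + 26)/(2·16) ≡ 12/3. 3⁻¹ ≡ 10 (mod 29) since 3·10 = 30 ≡ 1, so λ ≡ 12·10 ≡ 4.
  x = λ² - 18 - 18 = 16 - 36 ≡ 9; y = λ·(18 - 9) - 16 ≡ 20. → (9, 20)
3P: (9, 20) + (18, 16). λ = (16 - 20)/(18 - 9) ≡ 25/9 mod 29. 9⁻¹ ≡ 13 (mod 29), so λ ≡ 6.
  x = λ² - 9 - 18 = 36 - 27 ≡ 9; y = λ·(9 - 9) - 20 ≡ 9. → (9, 9)
4P: (9, 9) + (18, 16). λ = (16 - 9)/(18 - 9) ≡ 7/9 mod 29. 9⁻¹ ≡ 13 (mod 29), so λ ≡ 4.
  x = λ² - 9 - 18 = 16 - 27 ≡ 18; y = λ·(9 - 18) - 9 ≡ 13. → (18, 13)
5P: (18, 13) + (18, 16): same x and y₁ ≡ -y₂, so the sum is 𝒪.
5P = 𝒪, so the order is 5.

5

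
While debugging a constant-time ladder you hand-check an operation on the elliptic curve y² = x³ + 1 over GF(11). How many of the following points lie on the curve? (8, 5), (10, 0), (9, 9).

(8, 5): 5² ≡ 3, rhs ≡ 7 → off.
(10, 0): 0² ≡ 0, rhs ≡ 0 → on.
(9, 9): 9² ≡ 4, rhs ≡ 4 → on.

2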